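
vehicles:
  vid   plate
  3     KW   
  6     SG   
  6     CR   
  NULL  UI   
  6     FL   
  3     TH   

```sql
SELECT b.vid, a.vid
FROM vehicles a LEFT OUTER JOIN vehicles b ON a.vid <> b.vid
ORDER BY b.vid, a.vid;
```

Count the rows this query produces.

LEFT JOIN keeps every row from `vehicles a`; unmatched rows get NULL for `vehicles b`'s columns.
Matching on a.vid <> b.vid. A NULL in a compared column never satisfies the condition.
- vid=3: 3 matching b row(s), so 3 row(s) emitted.
- vid=6: 2 matching b row(s), so 2 row(s) emitted.
- vid=6: 2 matching b row(s), so 2 row(s) emitted.
- vid=NULL: no b row matches, row kept with b columns NULL.
- vid=6: 2 matching b row(s), so 2 row(s) emitted.
- vid=3: 3 matching b row(s), so 3 row(s) emitted.
Total: 12 matched + 1 padded = 13 rows.

13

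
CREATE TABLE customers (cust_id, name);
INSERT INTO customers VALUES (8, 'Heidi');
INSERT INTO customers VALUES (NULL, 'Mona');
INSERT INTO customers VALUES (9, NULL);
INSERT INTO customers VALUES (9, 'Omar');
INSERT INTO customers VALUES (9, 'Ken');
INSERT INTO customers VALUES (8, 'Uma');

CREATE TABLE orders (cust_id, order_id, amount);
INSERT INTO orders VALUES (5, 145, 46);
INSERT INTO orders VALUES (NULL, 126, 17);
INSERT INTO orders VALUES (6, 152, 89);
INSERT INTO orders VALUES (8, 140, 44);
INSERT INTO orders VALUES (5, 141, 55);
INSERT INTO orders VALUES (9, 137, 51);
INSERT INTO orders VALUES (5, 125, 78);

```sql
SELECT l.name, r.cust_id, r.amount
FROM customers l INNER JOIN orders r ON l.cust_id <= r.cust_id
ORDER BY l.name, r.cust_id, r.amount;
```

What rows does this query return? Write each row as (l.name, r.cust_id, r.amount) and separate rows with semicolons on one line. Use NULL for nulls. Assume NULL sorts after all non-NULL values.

(Heidi, 8, 44); (Heidi, 9, 51); (Ken, 9, 51); (Omar, 9, 51); (Uma, 8, 44); (Uma, 9, 51); (NULL, 9, 51)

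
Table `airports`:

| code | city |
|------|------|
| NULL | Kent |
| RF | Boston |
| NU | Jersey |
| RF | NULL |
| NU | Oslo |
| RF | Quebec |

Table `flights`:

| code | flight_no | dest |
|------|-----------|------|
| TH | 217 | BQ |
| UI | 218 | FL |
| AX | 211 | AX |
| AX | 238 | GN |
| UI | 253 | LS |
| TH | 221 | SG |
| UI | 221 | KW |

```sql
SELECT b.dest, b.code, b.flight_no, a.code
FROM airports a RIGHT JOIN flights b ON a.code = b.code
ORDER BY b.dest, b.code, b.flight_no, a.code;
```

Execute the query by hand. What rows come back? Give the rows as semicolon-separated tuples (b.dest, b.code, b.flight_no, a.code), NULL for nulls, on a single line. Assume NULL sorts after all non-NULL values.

(AX, AX, 211, NULL); (BQ, TH, 217, NULL); (FL, UI, 218, NULL); (GN, AX, 238, NULL); (KW, UI, 221, NULL); (LS, UI, 253, NULL); (SG, TH, 221, NULL)

RIGHT JOIN keeps every row from `flights`; unmatched rows get NULL for `airports`'s columns.
Matching on a.code = b.code. A NULL in a compared column never satisfies the condition.
Matched pairs: 0; unmatched b rows kept: 7.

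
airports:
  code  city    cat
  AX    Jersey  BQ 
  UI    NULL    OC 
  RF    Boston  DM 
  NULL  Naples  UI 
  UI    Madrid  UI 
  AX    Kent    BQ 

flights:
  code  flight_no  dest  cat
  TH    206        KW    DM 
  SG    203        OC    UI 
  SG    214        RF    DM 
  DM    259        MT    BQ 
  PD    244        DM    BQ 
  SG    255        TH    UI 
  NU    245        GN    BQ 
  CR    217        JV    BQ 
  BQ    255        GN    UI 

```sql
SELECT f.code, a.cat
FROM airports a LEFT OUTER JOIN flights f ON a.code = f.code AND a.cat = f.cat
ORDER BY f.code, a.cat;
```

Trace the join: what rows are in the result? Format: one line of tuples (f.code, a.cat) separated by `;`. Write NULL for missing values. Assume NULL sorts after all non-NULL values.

LEFT JOIN keeps every row from `airports`; unmatched rows get NULL for `flights`'s columns.
Matching on a.code = f.code AND a.cat = f.cat. A NULL in a compared column never satisfies the condition.
- code=AX, cat=BQ: no f row matches, row kept with f columns NULL.
- code=UI, cat=OC: no f row matches, row kept with f columns NULL.
- code=RF, cat=DM: no f row matches, row kept with f columns NULL.
- code=NULL, cat=UI: no f row matches, row kept with f columns NULL.
- code=UI, cat=UI: no f row matches, row kept with f columns NULL.
- code=AX, cat=BQ: no f row matches, row kept with f columns NULL.
After projecting and ordering:
f.code | a.cat
NULL | BQ
NULL | BQ
NULL | DM
NULL | OC
NULL | UI
NULL | UI

(NULL, BQ); (NULL, BQ); (NULL, DM); (NULL, OC); (NULL, UI); (NULL, UI)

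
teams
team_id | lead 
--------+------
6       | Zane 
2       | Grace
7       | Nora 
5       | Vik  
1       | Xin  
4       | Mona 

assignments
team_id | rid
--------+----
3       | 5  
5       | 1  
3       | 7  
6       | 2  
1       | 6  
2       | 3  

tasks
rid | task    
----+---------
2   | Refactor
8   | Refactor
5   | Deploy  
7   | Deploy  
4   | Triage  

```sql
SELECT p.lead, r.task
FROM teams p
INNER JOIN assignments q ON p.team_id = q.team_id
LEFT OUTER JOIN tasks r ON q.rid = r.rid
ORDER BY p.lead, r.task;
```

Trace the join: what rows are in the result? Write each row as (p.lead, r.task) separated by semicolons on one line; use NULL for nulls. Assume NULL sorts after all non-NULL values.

Joins associate left-to-right: teams INNER JOIN assignments on team_id gives 4 intermediate row(s).
Then LEFT JOIN `tasks r` on rid: each of those 4 rows is kept; rows whose q.rid has no match in r get NULL for r's columns.

(Grace, NULL); (Vik, NULL); (Xin, NULL); (Zane, Refactor)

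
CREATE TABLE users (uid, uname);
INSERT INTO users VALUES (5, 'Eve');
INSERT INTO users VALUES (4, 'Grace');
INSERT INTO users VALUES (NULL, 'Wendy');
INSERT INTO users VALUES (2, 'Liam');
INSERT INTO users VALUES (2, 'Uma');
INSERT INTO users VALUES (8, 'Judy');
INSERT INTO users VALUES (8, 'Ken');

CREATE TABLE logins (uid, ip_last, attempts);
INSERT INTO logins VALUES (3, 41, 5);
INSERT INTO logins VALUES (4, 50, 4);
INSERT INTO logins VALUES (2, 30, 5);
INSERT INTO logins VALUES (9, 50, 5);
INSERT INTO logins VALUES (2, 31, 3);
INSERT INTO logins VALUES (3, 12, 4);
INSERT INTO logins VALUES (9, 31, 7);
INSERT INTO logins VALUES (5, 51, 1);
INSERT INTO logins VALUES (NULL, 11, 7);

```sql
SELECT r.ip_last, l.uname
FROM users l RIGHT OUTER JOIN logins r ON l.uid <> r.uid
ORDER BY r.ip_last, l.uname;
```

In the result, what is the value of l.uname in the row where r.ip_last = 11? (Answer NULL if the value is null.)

NULL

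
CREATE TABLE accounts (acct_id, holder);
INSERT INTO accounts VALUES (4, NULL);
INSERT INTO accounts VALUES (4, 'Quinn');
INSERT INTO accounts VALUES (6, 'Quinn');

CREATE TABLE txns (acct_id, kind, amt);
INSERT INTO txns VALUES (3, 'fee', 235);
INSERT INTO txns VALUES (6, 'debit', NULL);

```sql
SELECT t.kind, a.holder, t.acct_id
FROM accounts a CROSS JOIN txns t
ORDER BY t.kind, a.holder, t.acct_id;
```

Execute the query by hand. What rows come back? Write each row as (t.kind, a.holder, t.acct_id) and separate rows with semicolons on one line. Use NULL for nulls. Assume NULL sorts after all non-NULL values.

(debit, Quinn, 6); (debit, Quinn, 6); (debit, NULL, 6); (fee, Quinn, 3); (fee, Quinn, 3); (fee, NULL, 3)

CROSS JOIN pairs every row of `accounts` with every row of `txns`: 3 × 2 = 6 rows.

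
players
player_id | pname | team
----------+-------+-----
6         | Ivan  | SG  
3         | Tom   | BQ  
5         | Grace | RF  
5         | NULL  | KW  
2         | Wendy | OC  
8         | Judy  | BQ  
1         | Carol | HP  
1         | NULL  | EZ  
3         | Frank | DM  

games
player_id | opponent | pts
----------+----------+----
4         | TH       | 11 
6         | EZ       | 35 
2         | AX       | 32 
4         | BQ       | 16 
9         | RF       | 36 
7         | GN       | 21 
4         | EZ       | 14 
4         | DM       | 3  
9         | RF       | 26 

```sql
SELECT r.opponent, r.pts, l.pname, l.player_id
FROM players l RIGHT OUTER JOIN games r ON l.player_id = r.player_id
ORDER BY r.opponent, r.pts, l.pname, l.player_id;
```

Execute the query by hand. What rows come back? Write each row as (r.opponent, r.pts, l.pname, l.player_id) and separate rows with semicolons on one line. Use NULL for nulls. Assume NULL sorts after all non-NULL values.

(AX, 32, Wendy, 2); (BQ, 16, NULL, NULL); (DM, 3, NULL, NULL); (EZ, 14, NULL, NULL); (EZ, 35, Ivan, 6); (GN, 21, NULL, NULL); (RF, 26, NULL, NULL); (RF, 36, NULL, NULL); (TH, 11, NULL, NULL)

RIGHT JOIN keeps every row from `games`; unmatched rows get NULL for `players`'s columns.
Matching on l.player_id = r.player_id.
- l (player_id=6) pairs with 1 row(s) of r.
- l (player_id=3) has no partner in r.
- l (player_id=5) has no partner in r.
- l (player_id=5) has no partner in r.
- l (player_id=2) pairs with 1 row(s) of r.
- l (player_id=8) has no partner in r.
- l (player_id=1) has no partner in r.
- l (player_id=1) has no partner in r.
- l (player_id=3) has no partner in r.
- 7 r row(s) had no l match → kept, l columns NULL.
After projecting and ordering:
r.opponent | r.pts | l.pname | l.player_id
AX | 32 | Wendy | 2
BQ | 16 | NULL | NULL
DM | 3 | NULL | NULL
EZ | 14 | NULL | NULL
EZ | 35 | Ivan | 6
GN | 21 | NULL | NULL
RF | 26 | NULL | NULL
RF | 36 | NULL | NULL
TH | 11 | NULL | NULL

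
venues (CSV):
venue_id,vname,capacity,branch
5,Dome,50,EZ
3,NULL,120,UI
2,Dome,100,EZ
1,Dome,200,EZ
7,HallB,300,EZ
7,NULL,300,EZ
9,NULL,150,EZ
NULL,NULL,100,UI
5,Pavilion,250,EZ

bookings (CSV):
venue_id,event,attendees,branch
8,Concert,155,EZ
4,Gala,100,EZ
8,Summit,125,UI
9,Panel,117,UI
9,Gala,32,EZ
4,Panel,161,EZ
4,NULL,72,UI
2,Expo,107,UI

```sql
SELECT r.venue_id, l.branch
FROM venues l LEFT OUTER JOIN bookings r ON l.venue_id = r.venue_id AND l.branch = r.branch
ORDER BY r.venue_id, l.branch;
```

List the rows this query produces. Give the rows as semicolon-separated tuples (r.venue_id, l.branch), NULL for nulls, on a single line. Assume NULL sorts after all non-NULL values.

(9, EZ); (NULL, EZ); (NULL, EZ); (NULL, EZ); (NULL, EZ); (NULL, EZ); (NULL, EZ); (NULL, UI); (NULL, UI)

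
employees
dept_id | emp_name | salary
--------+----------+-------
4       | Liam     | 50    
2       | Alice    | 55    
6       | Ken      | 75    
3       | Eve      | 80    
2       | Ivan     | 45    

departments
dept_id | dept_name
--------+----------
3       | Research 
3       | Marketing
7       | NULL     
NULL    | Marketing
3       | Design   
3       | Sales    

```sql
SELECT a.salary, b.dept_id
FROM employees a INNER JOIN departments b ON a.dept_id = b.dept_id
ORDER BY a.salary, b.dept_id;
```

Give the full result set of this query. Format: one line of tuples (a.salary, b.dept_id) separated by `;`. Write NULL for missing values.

INNER JOIN keeps only pairs where the ON condition holds.
Matching on a.dept_id = b.dept_id. A NULL in a compared column never satisfies the condition.
Matched pairs: 4.

(80, 3); (80, 3); (80, 3); (80, 3)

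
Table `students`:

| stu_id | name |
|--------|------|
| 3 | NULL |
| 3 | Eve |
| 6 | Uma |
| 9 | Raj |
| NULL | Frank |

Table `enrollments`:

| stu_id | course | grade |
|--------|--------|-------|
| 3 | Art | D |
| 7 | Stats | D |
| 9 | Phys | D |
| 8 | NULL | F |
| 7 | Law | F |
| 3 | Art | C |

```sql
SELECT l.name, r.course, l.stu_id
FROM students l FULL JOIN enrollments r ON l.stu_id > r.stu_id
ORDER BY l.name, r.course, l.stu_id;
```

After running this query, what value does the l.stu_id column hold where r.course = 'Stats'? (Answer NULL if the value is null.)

9

FULL OUTER JOIN keeps every row from both sides; unmatched rows get NULL for the other side's columns.
Matching on l.stu_id > r.stu_id. A NULL in a compared column never satisfies the condition.
- l row (stu_id=3): no match → kept, r columns NULL.
- l row (stu_id=3): no match → kept, r columns NULL.
- l row (stu_id=6): matches 2 r row(s) → 2 output row(s).
- l row (stu_id=9): matches 5 r row(s) → 5 output row(s).
- l row (stu_id=NULL): no match → kept, r columns NULL.
- plus 1 unmatched r row(s), each kept with NULL l columns.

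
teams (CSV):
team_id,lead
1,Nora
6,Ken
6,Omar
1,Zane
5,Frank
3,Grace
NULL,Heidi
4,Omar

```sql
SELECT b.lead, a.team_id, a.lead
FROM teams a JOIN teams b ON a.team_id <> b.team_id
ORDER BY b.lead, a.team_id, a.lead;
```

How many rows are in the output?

38

INNER JOIN keeps only pairs where the ON condition holds.
Matching on a.team_id <> b.team_id. A NULL in a compared column never satisfies the condition.
- a (team_id=1) pairs with 5 row(s) of b.
- a (team_id=6) pairs with 5 row(s) of b.
- a (team_id=6) pairs with 5 row(s) of b.
- a (team_id=1) pairs with 5 row(s) of b.
- a (team_id=5) pairs with 6 row(s) of b.
- a (team_id=3) pairs with 6 row(s) of b.
- a (team_id=NULL) has no partner → excluded.
- a (team_id=4) pairs with 6 row(s) of b.
Total: 38 rows.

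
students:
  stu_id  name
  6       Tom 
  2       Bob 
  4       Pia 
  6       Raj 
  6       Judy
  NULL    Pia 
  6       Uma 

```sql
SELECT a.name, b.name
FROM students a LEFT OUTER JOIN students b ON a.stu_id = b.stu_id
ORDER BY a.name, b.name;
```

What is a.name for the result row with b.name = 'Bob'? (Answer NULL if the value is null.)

LEFT JOIN keeps every row from `students a`; unmatched rows get NULL for `students b`'s columns.
Matching on a.stu_id = b.stu_id. A NULL in a compared column never satisfies the condition.
- a (stu_id=6) pairs with 4 row(s) of b.
- a (stu_id=2) pairs with 1 row(s) of b.
- a (stu_id=4) pairs with 1 row(s) of b.
- a (stu_id=6) pairs with 4 row(s) of b.
- a (stu_id=6) pairs with 4 row(s) of b.
- a (stu_id=NULL) has no partner → padded with NULL.
- a (stu_id=6) pairs with 4 row(s) of b.

Bob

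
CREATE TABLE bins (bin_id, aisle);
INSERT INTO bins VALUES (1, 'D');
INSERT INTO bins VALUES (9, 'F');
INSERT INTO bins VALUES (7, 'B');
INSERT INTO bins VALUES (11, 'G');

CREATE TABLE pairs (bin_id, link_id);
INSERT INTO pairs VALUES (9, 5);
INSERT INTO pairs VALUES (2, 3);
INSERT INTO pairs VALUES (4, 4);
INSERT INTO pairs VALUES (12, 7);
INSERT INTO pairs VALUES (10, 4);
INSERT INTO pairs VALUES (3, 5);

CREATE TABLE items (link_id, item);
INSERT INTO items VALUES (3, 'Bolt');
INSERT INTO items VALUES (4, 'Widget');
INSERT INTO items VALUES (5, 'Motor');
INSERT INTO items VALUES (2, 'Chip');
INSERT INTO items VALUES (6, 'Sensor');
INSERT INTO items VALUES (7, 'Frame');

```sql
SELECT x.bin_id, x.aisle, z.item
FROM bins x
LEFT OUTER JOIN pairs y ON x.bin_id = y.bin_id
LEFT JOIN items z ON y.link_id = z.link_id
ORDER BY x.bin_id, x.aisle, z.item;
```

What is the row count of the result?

4

Evaluate left to right. First `bins x LEFT JOIN pairs y` on bin_id: 4 row(s).
Then LEFT JOIN `items z` on link_id: each of those 4 rows is kept; rows whose y.link_id has no match in z get NULL for z's columns.
Result: 4 row(s).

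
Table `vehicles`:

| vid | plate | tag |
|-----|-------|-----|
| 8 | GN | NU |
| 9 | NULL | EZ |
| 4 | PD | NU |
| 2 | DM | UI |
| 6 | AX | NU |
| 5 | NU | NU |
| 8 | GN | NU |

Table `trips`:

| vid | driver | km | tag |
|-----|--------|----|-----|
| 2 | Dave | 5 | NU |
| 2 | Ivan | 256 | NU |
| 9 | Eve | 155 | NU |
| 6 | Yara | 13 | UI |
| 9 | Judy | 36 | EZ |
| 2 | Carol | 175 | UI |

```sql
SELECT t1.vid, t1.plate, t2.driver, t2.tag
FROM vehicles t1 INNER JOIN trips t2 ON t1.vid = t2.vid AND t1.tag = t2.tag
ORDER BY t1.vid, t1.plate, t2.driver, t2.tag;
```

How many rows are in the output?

INNER JOIN keeps only pairs where the ON condition holds.
Matching on t1.vid = t2.vid AND t1.tag = t2.tag.
- t1 (vid=8, tag=NU) has no partner → excluded.
- t1 (vid=9, tag=EZ) pairs with 1 row(s) of t2.
- t1 (vid=4, tag=NU) has no partner → excluded.
- t1 (vid=2, tag=UI) pairs with 1 row(s) of t2.
- t1 (vid=6, tag=NU) has no partner → excluded.
- t1 (vid=5, tag=NU) has no partner → excluded.
- t1 (vid=8, tag=NU) has no partner → excluded.
Total: 2 rows.

2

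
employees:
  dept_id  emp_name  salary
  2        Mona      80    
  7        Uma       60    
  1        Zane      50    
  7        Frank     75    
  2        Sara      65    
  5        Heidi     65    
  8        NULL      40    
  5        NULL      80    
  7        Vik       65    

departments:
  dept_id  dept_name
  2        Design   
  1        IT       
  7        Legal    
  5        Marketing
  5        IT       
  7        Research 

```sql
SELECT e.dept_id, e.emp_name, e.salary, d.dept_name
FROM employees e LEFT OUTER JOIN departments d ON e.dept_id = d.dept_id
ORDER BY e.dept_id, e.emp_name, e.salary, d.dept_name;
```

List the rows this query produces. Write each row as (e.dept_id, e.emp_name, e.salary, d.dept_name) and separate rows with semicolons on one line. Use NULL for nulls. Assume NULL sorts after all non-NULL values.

(1, Zane, 50, IT); (2, Mona, 80, Design); (2, Sara, 65, Design); (5, Heidi, 65, IT); (5, Heidi, 65, Marketing); (5, NULL, 80, IT); (5, NULL, 80, Marketing); (7, Frank, 75, Legal); (7, Frank, 75, Research); (7, Uma, 60, Legal); (7, Uma, 60, Research); (7, Vik, 65, Legal); (7, Vik, 65, Research); (8, NULL, 40, NULL)

LEFT JOIN keeps every row from `employees`; unmatched rows get NULL for `departments`'s columns.
Matching on e.dept_id = d.dept_id.
Matched pairs: 13; unmatched e rows kept: 1.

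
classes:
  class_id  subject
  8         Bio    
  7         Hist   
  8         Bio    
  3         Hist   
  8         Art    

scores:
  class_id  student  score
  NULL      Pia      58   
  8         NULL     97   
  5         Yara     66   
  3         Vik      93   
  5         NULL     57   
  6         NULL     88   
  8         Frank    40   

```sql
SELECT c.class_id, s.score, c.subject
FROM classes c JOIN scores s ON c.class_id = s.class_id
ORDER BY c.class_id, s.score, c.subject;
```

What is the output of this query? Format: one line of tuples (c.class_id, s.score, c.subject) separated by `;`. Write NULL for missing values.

INNER JOIN keeps only pairs where the ON condition holds.
Matching on c.class_id = s.class_id. A NULL in a compared column never satisfies the condition.
Matched pairs: 7.

(3, 93, Hist); (8, 40, Art); (8, 40, Bio); (8, 40, Bio); (8, 97, Art); (8, 97, Bio); (8, 97, Bio)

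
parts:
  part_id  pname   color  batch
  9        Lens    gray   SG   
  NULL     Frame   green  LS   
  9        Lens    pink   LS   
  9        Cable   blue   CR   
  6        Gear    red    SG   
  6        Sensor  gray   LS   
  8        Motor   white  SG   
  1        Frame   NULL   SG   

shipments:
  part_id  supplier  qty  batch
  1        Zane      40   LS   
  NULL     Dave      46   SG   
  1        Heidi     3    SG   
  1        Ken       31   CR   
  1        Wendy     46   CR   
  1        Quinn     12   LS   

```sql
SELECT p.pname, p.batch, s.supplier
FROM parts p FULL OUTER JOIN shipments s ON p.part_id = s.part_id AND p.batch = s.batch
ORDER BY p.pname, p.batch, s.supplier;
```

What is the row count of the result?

FULL OUTER JOIN keeps every row from both sides; unmatched rows get NULL for the other side's columns.
Matching on p.part_id = s.part_id AND p.batch = s.batch. A NULL in a compared column never satisfies the condition.
- part_id=9, batch=SG: no s row matches, row kept with s columns NULL.
- part_id=NULL, batch=LS: no s row matches, row kept with s columns NULL.
- part_id=9, batch=LS: no s row matches, row kept with s columns NULL.
- part_id=9, batch=CR: no s row matches, row kept with s columns NULL.
- part_id=6, batch=SG: no s row matches, row kept with s columns NULL.
- part_id=6, batch=LS: no s row matches, row kept with s columns NULL.
- part_id=8, batch=SG: no s row matches, row kept with s columns NULL.
- part_id=1, batch=SG: 1 matching s row(s), so 1 row(s) emitted.
- 5 s row(s) had no p match → kept, p columns NULL.
Total: 1 matched + 12 padded = 13 rows.

13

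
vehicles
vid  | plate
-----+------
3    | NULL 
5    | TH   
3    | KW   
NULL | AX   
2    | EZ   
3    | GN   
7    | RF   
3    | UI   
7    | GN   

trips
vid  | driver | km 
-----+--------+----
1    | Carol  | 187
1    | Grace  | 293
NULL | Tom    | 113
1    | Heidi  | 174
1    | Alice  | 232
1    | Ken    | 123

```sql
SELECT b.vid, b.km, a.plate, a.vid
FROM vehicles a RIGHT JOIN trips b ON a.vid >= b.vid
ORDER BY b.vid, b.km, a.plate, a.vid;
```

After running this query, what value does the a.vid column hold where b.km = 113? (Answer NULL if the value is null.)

NULL

RIGHT JOIN keeps every row from `trips`; unmatched rows get NULL for `vehicles`'s columns.
Matching on a.vid >= b.vid. A NULL in a compared column never satisfies the condition.
Matched pairs: 40; unmatched b rows kept: 1.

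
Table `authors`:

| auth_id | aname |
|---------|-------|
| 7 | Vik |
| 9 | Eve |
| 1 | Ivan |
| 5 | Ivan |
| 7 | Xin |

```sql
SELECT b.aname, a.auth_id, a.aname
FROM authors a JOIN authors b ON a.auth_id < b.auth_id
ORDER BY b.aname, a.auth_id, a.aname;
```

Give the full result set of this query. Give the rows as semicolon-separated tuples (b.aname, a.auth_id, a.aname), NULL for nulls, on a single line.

INNER JOIN keeps only pairs where the ON condition holds.
Matching on a.auth_id < b.auth_id.
- auth_id=7: 1 matching b row(s), so 1 row(s) emitted.
- auth_id=9: no matching b row, dropped.
- auth_id=1: 4 matching b row(s), so 4 row(s) emitted.
- auth_id=5: 3 matching b row(s), so 3 row(s) emitted.
- auth_id=7: 1 matching b row(s), so 1 row(s) emitted.
After projecting and ordering:
b.aname | a.auth_id | a.aname
Eve | 1 | Ivan
Eve | 5 | Ivan
Eve | 7 | Vik
Eve | 7 | Xin
Ivan | 1 | Ivan
Vik | 1 | Ivan
Vik | 5 | Ivan
Xin | 1 | Ivan
Xin | 5 | Ivan

(Eve, 1, Ivan); (Eve, 5, Ivan); (Eve, 7, Vik); (Eve, 7, Xin); (Ivan, 1, Ivan); (Vik, 1, Ivan); (Vik, 5, Ivan); (Xin, 1, Ivan); (Xin, 5, Ivan)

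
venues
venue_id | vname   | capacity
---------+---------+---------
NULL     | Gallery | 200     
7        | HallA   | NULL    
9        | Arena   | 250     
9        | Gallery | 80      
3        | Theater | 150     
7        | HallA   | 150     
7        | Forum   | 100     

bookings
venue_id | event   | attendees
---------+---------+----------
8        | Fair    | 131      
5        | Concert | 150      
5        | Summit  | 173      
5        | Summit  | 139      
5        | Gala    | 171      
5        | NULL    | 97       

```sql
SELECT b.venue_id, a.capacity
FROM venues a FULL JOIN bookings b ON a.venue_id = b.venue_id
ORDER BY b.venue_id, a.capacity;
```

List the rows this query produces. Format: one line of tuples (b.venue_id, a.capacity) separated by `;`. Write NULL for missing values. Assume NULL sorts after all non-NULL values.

FULL OUTER JOIN keeps every row from both sides; unmatched rows get NULL for the other side's columns.
Matching on a.venue_id = b.venue_id. A NULL in a compared column never satisfies the condition.
- venue_id=NULL: no b row matches, row kept with b columns NULL.
- venue_id=7: no b row matches, row kept with b columns NULL.
- venue_id=9: no b row matches, row kept with b columns NULL.
- venue_id=9: no b row matches, row kept with b columns NULL.
- venue_id=3: no b row matches, row kept with b columns NULL.
- venue_id=7: no b row matches, row kept with b columns NULL.
- venue_id=7: no b row matches, row kept with b columns NULL.
- plus 6 unmatched b row(s), each kept with NULL a columns.

(5, NULL); (5, NULL); (5, NULL); (5, NULL); (5, NULL); (8, NULL); (NULL, 80); (NULL, 100); (NULL, 150); (NULL, 150); (NULL, 200); (NULL, 250); (NULL, NULL)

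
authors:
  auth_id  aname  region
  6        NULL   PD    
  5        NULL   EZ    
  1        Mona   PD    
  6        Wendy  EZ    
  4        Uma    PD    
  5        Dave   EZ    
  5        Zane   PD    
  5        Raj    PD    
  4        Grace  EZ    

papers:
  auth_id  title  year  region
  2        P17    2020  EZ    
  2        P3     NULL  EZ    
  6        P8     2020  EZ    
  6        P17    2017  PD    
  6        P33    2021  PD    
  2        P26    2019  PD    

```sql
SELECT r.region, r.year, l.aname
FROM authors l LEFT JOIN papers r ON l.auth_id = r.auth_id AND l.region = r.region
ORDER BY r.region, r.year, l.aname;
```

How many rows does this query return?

LEFT JOIN keeps every row from `authors`; unmatched rows get NULL for `papers`'s columns.
Matching on l.auth_id = r.auth_id AND l.region = r.region.
- l row (auth_id=6, region=PD): matches 2 r row(s) → 2 output row(s).
- l row (auth_id=5, region=EZ): no match → kept, r columns NULL.
- l row (auth_id=1, region=PD): no match → kept, r columns NULL.
- l row (auth_id=6, region=EZ): matches 1 r row(s) → 1 output row(s).
- l row (auth_id=4, region=PD): no match → kept, r columns NULL.
- l row (auth_id=5, region=EZ): no match → kept, r columns NULL.
- l row (auth_id=5, region=PD): no match → kept, r columns NULL.
- l row (auth_id=5, region=PD): no match → kept, r columns NULL.
- l row (auth_id=4, region=EZ): no match → kept, r columns NULL.
Total: 3 matched + 7 padded = 10 rows.

10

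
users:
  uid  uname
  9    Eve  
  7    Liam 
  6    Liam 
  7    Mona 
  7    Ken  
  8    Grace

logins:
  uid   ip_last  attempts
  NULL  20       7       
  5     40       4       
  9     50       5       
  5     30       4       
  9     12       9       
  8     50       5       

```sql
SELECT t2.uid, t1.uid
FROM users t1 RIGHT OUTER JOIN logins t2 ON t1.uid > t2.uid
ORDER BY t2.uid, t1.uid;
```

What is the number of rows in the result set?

RIGHT JOIN keeps every row from `logins`; unmatched rows get NULL for `users`'s columns.
Matching on t1.uid > t2.uid. A NULL in a compared column never satisfies the condition.
Matched pairs: 13; unmatched t2 rows kept: 3.
Total: 13 matched + 3 padded = 16 rows.

16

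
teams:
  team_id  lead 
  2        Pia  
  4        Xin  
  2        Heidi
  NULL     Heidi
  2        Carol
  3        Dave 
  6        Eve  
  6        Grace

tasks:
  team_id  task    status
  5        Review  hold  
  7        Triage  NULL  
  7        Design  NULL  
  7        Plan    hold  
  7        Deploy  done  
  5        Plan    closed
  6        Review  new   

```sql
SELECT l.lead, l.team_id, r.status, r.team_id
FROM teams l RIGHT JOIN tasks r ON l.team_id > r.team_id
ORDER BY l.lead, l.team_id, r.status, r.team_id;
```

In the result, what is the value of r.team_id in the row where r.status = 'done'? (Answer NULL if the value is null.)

7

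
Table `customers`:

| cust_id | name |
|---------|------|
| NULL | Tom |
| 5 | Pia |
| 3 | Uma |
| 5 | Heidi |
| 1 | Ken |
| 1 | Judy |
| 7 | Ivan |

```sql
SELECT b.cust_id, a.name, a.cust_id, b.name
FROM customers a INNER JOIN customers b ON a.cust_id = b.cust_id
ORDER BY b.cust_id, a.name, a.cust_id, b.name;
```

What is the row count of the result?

10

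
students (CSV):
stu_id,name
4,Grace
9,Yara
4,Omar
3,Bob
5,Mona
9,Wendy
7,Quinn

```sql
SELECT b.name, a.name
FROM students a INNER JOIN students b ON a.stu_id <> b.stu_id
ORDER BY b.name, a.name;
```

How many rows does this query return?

38

INNER JOIN keeps only pairs where the ON condition holds.
Matching on a.stu_id <> b.stu_id.
- a row (stu_id=4): matches 5 b row(s) → 5 output row(s).
- a row (stu_id=9): matches 5 b row(s) → 5 output row(s).
- a row (stu_id=4): matches 5 b row(s) → 5 output row(s).
- a row (stu_id=3): matches 6 b row(s) → 6 output row(s).
- a row (stu_id=5): matches 6 b row(s) → 6 output row(s).
- a row (stu_id=9): matches 5 b row(s) → 5 output row(s).
- a row (stu_id=7): matches 6 b row(s) → 6 output row(s).
Total: 38 rows.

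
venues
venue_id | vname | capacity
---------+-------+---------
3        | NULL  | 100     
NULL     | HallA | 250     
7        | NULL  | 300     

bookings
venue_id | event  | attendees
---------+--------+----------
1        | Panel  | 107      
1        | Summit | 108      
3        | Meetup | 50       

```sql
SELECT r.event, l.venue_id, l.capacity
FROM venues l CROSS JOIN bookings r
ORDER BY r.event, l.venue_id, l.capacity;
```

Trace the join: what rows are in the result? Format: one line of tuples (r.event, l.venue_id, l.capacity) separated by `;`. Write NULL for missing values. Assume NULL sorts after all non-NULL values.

(Meetup, 3, 100); (Meetup, 7, 300); (Meetup, NULL, 250); (Panel, 3, 100); (Panel, 7, 300); (Panel, NULL, 250); (Summit, 3, 100); (Summit, 7, 300); (Summit, NULL, 250)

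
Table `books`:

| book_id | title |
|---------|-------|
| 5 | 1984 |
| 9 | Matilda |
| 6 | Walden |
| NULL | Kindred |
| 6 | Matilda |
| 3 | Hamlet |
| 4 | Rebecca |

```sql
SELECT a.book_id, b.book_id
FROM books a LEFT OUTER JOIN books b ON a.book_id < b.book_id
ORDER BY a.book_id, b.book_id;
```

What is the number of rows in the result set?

LEFT JOIN keeps every row from `books a`; unmatched rows get NULL for `books b`'s columns.
Matching on a.book_id < b.book_id. A NULL in a compared column never satisfies the condition.
- a row (book_id=5): matches 3 b row(s) → 3 output row(s).
- a row (book_id=9): no match → kept, b columns NULL.
- a row (book_id=6): matches 1 b row(s) → 1 output row(s).
- a row (book_id=NULL): no match → kept, b columns NULL.
- a row (book_id=6): matches 1 b row(s) → 1 output row(s).
- a row (book_id=3): matches 5 b row(s) → 5 output row(s).
- a row (book_id=4): matches 4 b row(s) → 4 output row(s).
Total: 14 matched + 2 padded = 16 rows.

16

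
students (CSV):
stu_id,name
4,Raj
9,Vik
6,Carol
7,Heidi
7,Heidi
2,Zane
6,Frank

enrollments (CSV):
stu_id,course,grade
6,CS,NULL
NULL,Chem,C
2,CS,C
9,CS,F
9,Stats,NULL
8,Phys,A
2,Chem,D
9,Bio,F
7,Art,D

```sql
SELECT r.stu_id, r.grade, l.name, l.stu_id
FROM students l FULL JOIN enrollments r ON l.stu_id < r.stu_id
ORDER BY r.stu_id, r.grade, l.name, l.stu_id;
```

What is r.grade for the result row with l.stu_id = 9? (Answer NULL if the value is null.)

FULL OUTER JOIN keeps every row from both sides; unmatched rows get NULL for the other side's columns.
Matching on l.stu_id < r.stu_id. A NULL in a compared column never satisfies the condition.
- l (stu_id=4) pairs with 6 row(s) of r.
- l (stu_id=9) has no partner → padded with NULL.
- l (stu_id=6) pairs with 5 row(s) of r.
- l (stu_id=7) pairs with 4 row(s) of r.
- l (stu_id=7) pairs with 4 row(s) of r.
- l (stu_id=2) pairs with 6 row(s) of r.
- l (stu_id=6) pairs with 5 row(s) of r.
- 3 r row(s) had no l match → kept, l columns NULL.

NULL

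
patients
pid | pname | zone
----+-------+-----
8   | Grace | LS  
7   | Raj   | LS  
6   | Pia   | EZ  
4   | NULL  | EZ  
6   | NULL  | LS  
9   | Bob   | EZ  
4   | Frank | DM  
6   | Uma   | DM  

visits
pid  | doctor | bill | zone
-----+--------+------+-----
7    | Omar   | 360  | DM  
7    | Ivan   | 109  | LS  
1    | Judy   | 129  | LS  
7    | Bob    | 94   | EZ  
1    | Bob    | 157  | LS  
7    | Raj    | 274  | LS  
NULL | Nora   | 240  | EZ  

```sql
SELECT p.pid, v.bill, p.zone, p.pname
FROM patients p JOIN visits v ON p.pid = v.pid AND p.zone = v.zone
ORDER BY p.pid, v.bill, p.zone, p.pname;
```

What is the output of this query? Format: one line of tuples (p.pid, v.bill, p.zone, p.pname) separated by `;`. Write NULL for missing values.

(7, 109, LS, Raj); (7, 274, LS, Raj)

INNER JOIN keeps only pairs where the ON condition holds.
Matching on p.pid = v.pid AND p.zone = v.zone. A NULL in a compared column never satisfies the condition.
Matched pairs: 2.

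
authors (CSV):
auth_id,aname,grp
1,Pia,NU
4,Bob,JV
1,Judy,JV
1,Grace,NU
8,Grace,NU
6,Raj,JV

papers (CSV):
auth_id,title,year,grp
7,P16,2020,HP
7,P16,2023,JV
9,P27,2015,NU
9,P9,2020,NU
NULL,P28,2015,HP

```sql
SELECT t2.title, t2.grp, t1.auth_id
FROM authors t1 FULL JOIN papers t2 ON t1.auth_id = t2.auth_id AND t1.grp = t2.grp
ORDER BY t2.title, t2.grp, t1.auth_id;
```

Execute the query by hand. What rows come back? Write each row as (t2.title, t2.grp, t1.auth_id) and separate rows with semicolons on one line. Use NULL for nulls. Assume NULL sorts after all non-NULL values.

(P16, HP, NULL); (P16, JV, NULL); (P27, NU, NULL); (P28, HP, NULL); (P9, NU, NULL); (NULL, NULL, 1); (NULL, NULL, 1); (NULL, NULL, 1); (NULL, NULL, 4); (NULL, NULL, 6); (NULL, NULL, 8)

FULL OUTER JOIN keeps every row from both sides; unmatched rows get NULL for the other side's columns.
Matching on t1.auth_id = t2.auth_id AND t1.grp = t2.grp. A NULL in a compared column never satisfies the condition.
Matched pairs: 0; unmatched t1 rows kept: 6; unmatched t2 rows kept: 5.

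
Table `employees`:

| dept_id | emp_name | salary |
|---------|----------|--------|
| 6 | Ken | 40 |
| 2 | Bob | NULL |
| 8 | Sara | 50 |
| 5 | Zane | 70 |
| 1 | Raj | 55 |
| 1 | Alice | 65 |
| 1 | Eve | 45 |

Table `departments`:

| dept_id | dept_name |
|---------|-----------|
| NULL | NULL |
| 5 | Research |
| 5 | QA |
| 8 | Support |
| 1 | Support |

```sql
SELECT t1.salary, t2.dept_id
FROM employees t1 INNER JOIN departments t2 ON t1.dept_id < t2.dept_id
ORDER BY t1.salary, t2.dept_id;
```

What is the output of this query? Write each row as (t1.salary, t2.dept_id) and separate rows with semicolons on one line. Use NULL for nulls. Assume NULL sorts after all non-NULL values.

INNER JOIN keeps only pairs where the ON condition holds.
Matching on t1.dept_id < t2.dept_id. A NULL in a compared column never satisfies the condition.
- t1[0] dept_id=6 → 1 match(es) in t2 → 1 row(s).
- t1[1] dept_id=2 → 3 match(es) in t2 → 3 row(s).
- t1[2] dept_id=8 → no match; dropped.
- t1[3] dept_id=5 → 1 match(es) in t2 → 1 row(s).
- t1[4] dept_id=1 → 3 match(es) in t2 → 3 row(s).
- t1[5] dept_id=1 → 3 match(es) in t2 → 3 row(s).
- t1[6] dept_id=1 → 3 match(es) in t2 → 3 row(s).

(40, 8); (45, 5); (45, 5); (45, 8); (55, 5); (55, 5); (55, 8); (65, 5); (65, 5); (65, 8); (70, 8); (NULL, 5); (NULL, 5); (NULL, 8)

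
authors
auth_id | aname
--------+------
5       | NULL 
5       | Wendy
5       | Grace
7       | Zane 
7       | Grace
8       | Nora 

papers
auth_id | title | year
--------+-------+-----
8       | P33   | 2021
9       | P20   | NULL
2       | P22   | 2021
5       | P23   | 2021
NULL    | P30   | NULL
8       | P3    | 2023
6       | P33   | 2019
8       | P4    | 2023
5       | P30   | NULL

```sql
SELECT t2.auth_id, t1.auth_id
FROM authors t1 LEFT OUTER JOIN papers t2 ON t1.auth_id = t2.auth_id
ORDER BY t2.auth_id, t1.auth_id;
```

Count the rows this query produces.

11

LEFT JOIN keeps every row from `authors`; unmatched rows get NULL for `papers`'s columns.
Matching on t1.auth_id = t2.auth_id. A NULL in a compared column never satisfies the condition.
- t1[0] auth_id=5 → 2 match(es) in t2 → 2 row(s).
- t1[1] auth_id=5 → 2 match(es) in t2 → 2 row(s).
- t1[2] auth_id=5 → 2 match(es) in t2 → 2 row(s).
- t1[3] auth_id=7 → no match; kept with NULLs on the t2 side.
- t1[4] auth_id=7 → no match; kept with NULLs on the t2 side.
- t1[5] auth_id=8 → 3 match(es) in t2 → 3 row(s).
Total: 9 matched + 2 padded = 11 rows.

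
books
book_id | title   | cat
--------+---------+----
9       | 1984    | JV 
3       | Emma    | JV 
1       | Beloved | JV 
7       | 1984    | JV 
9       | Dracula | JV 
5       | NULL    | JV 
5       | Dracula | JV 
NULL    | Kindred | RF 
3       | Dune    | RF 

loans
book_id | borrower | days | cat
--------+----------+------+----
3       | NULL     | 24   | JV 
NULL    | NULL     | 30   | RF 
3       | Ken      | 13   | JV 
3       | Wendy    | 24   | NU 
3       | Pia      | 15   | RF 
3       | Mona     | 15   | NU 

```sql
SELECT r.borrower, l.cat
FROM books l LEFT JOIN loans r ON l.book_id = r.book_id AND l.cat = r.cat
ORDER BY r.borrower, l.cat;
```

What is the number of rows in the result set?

10

LEFT JOIN keeps every row from `books`; unmatched rows get NULL for `loans`'s columns.
Matching on l.book_id = r.book_id AND l.cat = r.cat. A NULL in a compared column never satisfies the condition.
- l[0] book_id=9, cat=JV → no match; kept with NULLs on the r side.
- l[1] book_id=3, cat=JV → 2 match(es) in r → 2 row(s).
- l[2] book_id=1, cat=JV → no match; kept with NULLs on the r side.
- l[3] book_id=7, cat=JV → no match; kept with NULLs on the r side.
- l[4] book_id=9, cat=JV → no match; kept with NULLs on the r side.
- l[5] book_id=5, cat=JV → no match; kept with NULLs on the r side.
- l[6] book_id=5, cat=JV → no match; kept with NULLs on the r side.
- l[7] book_id=NULL, cat=RF → no match; kept with NULLs on the r side.
- l[8] book_id=3, cat=RF → 1 match(es) in r → 1 row(s).
Total: 3 matched + 7 padded = 10 rows.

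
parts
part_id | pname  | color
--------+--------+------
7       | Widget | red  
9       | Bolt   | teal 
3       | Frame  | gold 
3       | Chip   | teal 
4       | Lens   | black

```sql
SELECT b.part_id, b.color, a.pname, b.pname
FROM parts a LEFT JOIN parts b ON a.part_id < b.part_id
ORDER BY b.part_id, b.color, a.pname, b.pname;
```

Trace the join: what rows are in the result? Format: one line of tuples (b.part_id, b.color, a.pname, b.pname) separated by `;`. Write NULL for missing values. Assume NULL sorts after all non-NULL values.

LEFT JOIN keeps every row from `parts a`; unmatched rows get NULL for `parts b`'s columns.
Matching on a.part_id < b.part_id.
- a (part_id=7) pairs with 1 row(s) of b.
- a (part_id=9) has no partner → padded with NULL.
- a (part_id=3) pairs with 3 row(s) of b.
- a (part_id=3) pairs with 3 row(s) of b.
- a (part_id=4) pairs with 2 row(s) of b.
After projecting and ordering:
b.part_id | b.color | a.pname | b.pname
4 | black | Chip | Lens
4 | black | Frame | Lens
7 | red | Chip | Widget
7 | red | Frame | Widget
7 | red | Lens | Widget
9 | teal | Chip | Bolt
9 | teal | Frame | Bolt
9 | teal | Lens | Bolt
9 | teal | Widget | Bolt
NULL | NULL | Bolt | NULL

(4, black, Chip, Lens); (4, black, Frame, Lens); (7, red, Chip, Widget); (7, red, Frame, Widget); (7, red, Lens, Widget); (9, teal, Chip, Bolt); (9, teal, Frame, Bolt); (9, teal, Lens, Bolt); (9, teal, Widget, Bolt); (NULL, NULL, Bolt, NULL)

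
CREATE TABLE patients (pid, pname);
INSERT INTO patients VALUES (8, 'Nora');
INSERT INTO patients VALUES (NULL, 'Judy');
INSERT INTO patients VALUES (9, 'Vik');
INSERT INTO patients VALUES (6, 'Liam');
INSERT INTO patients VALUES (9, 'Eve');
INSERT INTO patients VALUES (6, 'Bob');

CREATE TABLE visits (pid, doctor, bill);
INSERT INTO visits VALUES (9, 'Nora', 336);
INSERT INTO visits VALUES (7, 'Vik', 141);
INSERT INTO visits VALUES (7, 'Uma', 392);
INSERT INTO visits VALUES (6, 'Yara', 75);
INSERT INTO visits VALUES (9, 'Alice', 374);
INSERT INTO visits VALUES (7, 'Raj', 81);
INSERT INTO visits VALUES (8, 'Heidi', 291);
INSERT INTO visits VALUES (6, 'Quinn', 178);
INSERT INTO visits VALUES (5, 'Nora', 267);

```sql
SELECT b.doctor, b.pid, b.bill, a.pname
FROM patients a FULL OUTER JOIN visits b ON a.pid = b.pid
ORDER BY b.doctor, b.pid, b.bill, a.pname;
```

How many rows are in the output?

FULL OUTER JOIN keeps every row from both sides; unmatched rows get NULL for the other side's columns.
Matching on a.pid = b.pid. A NULL in a compared column never satisfies the condition.
- pid=8: 1 matching b row(s), so 1 row(s) emitted.
- pid=NULL: no b row matches, row kept with b columns NULL.
- pid=9: 2 matching b row(s), so 2 row(s) emitted.
- pid=6: 2 matching b row(s), so 2 row(s) emitted.
- pid=9: 2 matching b row(s), so 2 row(s) emitted.
- pid=6: 2 matching b row(s), so 2 row(s) emitted.
- plus 4 unmatched b row(s), each kept with NULL a columns.
Total: 9 matched + 5 padded = 14 rows.

14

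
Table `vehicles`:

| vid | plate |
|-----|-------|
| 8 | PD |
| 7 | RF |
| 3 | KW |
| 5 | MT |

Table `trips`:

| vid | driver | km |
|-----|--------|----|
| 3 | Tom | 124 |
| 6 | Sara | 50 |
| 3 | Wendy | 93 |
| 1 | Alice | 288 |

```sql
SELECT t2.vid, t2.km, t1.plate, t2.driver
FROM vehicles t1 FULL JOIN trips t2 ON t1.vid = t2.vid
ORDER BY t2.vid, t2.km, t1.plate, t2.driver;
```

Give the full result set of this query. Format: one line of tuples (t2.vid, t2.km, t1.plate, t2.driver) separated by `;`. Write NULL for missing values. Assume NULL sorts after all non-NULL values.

(1, 288, NULL, Alice); (3, 93, KW, Wendy); (3, 124, KW, Tom); (6, 50, NULL, Sara); (NULL, NULL, MT, NULL); (NULL, NULL, PD, NULL); (NULL, NULL, RF, NULL)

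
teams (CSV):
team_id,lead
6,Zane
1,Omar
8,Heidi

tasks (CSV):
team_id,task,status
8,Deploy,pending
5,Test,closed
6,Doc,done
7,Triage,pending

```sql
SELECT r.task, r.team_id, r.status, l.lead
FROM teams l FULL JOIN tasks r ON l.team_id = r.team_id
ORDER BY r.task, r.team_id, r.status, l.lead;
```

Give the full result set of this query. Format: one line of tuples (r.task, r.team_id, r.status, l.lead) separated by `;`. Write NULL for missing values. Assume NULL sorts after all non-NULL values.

(Deploy, 8, pending, Heidi); (Doc, 6, done, Zane); (Test, 5, closed, NULL); (Triage, 7, pending, NULL); (NULL, NULL, NULL, Omar)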